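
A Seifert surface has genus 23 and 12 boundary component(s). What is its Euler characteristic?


chi = 2 - 2g - b
= 2 - 2*23 - 12
= 2 - 46 - 12 = -56

-56


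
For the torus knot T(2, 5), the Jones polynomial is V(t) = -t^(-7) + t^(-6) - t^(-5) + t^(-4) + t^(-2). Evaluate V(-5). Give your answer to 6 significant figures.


Substituting t = -5 into V(t) = -t^(-7) + t^(-6) - t^(-5) + t^(-4) + t^(-2):
  (-)t^(-7) = 1.28e-05
  (+)t^(-6) = 6.4e-05
  (-)t^(-5) = 0.00032
  (+)t^(-4) = 0.0016
  (+)t^(-2) = 0.04
Sum = (1.28e-05) + (6.4e-05) + (0.00032) + (0.0016) + (0.04)
= 0.0419968
Rounded to 6 significant figures: 0.0419968

0.0419968


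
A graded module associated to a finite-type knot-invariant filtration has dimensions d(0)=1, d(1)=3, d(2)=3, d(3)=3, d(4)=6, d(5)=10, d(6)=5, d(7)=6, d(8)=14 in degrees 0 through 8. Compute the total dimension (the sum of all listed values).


Total dimension = d(0) + d(1) + ... + d(8)
= 1 + 3 + 3 + 3 + 6 + 10 + 5 + 6 + 14
= 51

51


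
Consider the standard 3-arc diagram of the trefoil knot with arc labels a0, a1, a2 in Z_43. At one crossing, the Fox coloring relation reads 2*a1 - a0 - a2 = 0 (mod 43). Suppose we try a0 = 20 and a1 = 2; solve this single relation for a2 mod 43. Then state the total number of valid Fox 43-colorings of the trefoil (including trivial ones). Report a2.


Step 1: Apply the given crossing relation 2*a1 - a0 - a2 = 0 (mod 43).
  a2 = 2*a1 - a0 mod 43
  a2 = 2*2 - 20 mod 43
  a2 = 4 - 20 mod 43
  a2 = -16 mod 43 = 27
Step 2: The trefoil has determinant 3.
  Number of Fox p-colorings (p prime) is p^2 if p = 3, else p.
  Since 43 does not divide 3, only trivial (constant) colorings exist.
  (So the trial a0 = 20, a1 = 2 with a0 != a1 does NOT extend to a valid coloring of the whole trefoil: the other two crossing relations require 3*(a1 - a0) = 0 (mod 43), which fails.)
  Total colorings = 43
Step 3: a2 = 27, total Fox 43-colorings = 43

27


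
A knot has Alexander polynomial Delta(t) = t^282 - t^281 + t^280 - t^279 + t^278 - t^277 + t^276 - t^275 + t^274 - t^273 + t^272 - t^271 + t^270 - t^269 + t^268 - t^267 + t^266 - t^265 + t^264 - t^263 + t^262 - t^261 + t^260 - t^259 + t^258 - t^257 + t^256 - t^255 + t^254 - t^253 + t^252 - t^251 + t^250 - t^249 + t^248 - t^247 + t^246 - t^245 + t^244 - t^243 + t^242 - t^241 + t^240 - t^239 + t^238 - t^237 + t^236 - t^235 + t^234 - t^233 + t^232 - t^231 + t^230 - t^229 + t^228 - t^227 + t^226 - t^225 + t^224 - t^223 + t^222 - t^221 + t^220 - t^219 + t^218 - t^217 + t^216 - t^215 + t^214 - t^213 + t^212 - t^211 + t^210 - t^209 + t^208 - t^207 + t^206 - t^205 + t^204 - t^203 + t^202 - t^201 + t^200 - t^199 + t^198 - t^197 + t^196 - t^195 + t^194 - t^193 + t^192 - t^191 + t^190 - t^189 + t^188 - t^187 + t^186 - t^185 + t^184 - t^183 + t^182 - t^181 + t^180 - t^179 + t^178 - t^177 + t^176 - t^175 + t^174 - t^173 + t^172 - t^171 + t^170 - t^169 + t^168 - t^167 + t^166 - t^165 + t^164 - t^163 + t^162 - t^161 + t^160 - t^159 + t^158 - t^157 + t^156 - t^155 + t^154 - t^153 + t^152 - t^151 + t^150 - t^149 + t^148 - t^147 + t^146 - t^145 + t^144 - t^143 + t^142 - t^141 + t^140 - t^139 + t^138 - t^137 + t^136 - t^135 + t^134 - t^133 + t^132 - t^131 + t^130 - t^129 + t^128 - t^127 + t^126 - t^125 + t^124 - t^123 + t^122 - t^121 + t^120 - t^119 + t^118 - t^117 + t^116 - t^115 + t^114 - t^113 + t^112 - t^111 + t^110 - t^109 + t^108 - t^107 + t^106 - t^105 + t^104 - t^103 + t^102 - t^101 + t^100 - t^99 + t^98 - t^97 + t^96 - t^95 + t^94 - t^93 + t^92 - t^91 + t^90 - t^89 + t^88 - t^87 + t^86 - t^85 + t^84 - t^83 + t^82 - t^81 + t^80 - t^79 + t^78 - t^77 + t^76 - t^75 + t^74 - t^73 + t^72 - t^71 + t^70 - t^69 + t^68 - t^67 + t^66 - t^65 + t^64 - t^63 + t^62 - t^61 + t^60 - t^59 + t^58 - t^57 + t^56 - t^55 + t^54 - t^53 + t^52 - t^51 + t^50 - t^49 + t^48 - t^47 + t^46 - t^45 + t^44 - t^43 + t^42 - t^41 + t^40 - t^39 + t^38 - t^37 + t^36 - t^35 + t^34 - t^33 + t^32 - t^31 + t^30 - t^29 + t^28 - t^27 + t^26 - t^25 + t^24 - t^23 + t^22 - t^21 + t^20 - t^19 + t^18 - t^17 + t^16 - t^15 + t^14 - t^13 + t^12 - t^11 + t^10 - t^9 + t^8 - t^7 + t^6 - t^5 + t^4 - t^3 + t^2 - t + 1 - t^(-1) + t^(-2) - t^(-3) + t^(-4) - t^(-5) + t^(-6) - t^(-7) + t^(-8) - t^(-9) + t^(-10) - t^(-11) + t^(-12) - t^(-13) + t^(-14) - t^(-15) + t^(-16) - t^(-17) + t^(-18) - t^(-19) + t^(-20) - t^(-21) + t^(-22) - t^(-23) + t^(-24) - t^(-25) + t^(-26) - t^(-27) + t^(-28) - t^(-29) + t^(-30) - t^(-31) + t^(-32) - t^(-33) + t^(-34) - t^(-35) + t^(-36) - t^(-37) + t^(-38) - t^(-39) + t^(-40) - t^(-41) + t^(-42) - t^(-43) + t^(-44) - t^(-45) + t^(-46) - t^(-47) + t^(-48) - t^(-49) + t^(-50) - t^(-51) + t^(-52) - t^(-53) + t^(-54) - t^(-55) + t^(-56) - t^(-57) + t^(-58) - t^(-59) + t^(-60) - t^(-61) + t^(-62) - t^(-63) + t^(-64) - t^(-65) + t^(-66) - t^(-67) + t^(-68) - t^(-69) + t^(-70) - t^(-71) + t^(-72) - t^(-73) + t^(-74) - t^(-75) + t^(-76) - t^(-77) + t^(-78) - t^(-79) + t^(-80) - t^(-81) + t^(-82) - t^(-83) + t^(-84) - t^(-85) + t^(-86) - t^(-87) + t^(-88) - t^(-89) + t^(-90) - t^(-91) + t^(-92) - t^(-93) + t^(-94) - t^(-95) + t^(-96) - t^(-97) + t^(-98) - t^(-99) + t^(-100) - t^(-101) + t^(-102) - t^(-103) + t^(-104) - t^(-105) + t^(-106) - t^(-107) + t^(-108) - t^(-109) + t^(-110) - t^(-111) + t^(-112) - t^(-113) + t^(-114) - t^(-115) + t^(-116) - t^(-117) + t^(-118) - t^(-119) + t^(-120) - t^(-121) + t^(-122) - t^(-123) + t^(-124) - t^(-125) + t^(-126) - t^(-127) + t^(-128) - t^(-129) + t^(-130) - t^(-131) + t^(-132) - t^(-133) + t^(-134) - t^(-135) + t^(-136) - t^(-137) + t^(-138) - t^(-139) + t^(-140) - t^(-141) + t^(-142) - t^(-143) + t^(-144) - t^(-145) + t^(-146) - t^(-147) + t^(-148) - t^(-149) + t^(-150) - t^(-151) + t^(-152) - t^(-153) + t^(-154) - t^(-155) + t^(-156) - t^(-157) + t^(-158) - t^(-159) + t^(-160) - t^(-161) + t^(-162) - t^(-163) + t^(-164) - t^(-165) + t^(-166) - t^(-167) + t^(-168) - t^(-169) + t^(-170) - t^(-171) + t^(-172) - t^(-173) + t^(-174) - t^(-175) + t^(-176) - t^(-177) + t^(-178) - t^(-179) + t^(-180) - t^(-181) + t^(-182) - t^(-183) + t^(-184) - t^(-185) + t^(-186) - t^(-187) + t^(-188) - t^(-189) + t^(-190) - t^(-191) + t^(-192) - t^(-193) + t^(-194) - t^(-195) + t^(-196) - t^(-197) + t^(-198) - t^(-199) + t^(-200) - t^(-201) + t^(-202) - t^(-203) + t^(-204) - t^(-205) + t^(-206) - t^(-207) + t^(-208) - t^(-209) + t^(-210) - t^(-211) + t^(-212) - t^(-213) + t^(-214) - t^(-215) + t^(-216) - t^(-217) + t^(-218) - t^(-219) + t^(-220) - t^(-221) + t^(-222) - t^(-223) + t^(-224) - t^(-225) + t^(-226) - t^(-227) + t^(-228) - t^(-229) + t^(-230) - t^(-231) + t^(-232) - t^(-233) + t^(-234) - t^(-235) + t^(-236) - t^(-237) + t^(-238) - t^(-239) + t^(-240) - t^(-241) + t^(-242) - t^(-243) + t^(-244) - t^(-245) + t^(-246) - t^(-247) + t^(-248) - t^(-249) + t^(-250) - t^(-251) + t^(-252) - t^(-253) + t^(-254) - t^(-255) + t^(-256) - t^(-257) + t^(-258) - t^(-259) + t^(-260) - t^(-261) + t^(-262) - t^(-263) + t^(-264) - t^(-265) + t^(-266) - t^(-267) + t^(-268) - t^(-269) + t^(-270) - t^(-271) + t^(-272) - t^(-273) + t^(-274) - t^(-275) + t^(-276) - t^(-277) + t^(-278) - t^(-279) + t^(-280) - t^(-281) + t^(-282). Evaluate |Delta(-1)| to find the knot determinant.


Step 1: The polynomial has 565 terms with alternating signs, exponents from 282 down to -282.
Step 2: Substitute t = -1. The i-th term has coefficient (-1)^i and exponent (m-i),
  so its value is (-1)^i * (-1)^(m-i) = (-1)^m = 1 for every i.
Step 3: All 565 terms equal 1, so Delta(-1) = 565 * (1) = 565
Step 4: |Delta(-1)| = 565

565


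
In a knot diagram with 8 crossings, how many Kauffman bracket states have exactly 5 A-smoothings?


We choose which 5 of 8 crossings get A-smoothings.
C(8, 5) = 8! / (5! * 3!)
= 56

56


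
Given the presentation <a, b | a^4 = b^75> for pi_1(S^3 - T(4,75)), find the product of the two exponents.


The relation is a^4 = b^75.
Product of exponents = 4 * 75
= 300

300


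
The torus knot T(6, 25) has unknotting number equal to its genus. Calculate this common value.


For a torus knot T(p,q), both the unknotting number and genus equal (p-1)(q-1)/2.
= (6-1)(25-1)/2
= 5*24/2
= 120/2 = 60

60


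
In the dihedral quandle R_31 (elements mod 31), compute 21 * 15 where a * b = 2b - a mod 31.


21 * 15 = 2*15 - 21 mod 31
= 30 - 21 mod 31
= 9 mod 31 = 9

9


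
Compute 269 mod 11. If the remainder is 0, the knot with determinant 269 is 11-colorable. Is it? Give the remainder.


Step 1: A knot is p-colorable if and only if p divides its determinant.
Step 2: Compute 269 mod 11.
269 = 24 * 11 + 5
Step 3: 269 mod 11 = 5
Step 4: The knot is 11-colorable: no

5


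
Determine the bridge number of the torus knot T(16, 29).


The bridge number of T(p,q) is min(p,q).
min(16, 29) = 16

16


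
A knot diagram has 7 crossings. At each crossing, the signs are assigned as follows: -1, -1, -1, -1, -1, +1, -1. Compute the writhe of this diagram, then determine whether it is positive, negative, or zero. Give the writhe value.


Step 1: Count positive crossings (+1).
Positive crossings: 1
Step 2: Count negative crossings (-1).
Negative crossings: 6
Step 3: Writhe = (positive) - (negative)
w = 1 - 6 = -5
Step 4: |w| = 5, and w is negative

-5


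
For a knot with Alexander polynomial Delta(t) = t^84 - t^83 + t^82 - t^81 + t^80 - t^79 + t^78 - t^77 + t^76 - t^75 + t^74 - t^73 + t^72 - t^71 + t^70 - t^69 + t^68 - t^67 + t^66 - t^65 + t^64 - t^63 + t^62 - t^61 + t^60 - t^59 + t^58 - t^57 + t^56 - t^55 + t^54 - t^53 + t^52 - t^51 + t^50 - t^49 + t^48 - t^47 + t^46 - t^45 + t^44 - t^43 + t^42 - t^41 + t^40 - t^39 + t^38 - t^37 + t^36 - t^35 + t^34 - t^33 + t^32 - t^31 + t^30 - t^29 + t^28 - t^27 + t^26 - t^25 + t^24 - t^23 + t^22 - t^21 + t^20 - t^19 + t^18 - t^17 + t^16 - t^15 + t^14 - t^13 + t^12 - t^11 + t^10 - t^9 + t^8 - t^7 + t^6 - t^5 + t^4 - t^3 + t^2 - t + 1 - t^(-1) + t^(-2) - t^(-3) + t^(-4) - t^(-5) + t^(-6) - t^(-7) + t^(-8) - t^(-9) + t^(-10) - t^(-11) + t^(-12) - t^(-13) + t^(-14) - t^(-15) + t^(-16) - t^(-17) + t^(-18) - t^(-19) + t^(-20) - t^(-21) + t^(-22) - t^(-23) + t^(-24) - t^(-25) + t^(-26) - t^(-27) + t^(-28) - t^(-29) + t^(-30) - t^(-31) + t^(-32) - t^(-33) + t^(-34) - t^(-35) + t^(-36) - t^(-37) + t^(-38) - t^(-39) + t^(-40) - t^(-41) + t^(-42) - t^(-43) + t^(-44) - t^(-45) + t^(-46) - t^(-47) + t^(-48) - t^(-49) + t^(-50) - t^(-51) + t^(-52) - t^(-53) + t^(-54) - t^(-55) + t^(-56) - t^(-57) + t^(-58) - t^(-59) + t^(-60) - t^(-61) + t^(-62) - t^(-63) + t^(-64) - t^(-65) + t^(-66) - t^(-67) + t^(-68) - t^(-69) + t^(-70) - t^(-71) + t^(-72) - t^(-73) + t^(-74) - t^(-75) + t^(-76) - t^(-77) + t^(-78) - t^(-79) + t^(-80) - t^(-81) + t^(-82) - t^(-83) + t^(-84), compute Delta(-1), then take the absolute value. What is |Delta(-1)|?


Step 1: The polynomial has 169 terms with alternating signs, exponents from 84 down to -84.
Step 2: Substitute t = -1. The i-th term has coefficient (-1)^i and exponent (m-i),
  so its value is (-1)^i * (-1)^(m-i) = (-1)^m = 1 for every i.
Step 3: All 169 terms equal 1, so Delta(-1) = 169 * (1) = 169
Step 4: |Delta(-1)| = 169

169


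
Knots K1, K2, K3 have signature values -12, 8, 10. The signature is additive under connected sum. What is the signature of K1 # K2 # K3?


The signature is additive under connected sum.
signature(K1 # K2 # K3) = (-12) + (8) + (10)
= 6

6


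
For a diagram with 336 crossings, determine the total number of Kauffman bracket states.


Each crossing contributes 2 choices (A-smoothing or B-smoothing).
Total states = 2^336 = 139984046386112763159840142535527767382602843577165595931249318810236991948760059086304843329475444736

139984046386112763159840142535527767382602843577165595931249318810236991948760059086304843329475444736


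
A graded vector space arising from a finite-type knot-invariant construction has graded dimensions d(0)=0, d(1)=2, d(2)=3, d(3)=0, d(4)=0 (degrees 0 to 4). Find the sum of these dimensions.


Total dimension = d(0) + d(1) + ... + d(4)
= 0 + 2 + 3 + 0 + 0
= 5

5


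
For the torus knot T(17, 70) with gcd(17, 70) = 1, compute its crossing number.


For a torus knot T(p, q) with gcd(p,q)=1,
the crossing number is min(p*(q-1), q*(p-1)).
p*(q-1) = 17*69 = 1173
q*(p-1) = 70*16 = 1120
min(1173, 1120) = 1120

1120


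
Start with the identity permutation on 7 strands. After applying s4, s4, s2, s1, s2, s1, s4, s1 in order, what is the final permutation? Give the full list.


Starting with identity [1, 2, 3, 4, 5, 6, 7].
Apply generators in sequence:
  After s4: [1, 2, 3, 5, 4, 6, 7]
  After s4: [1, 2, 3, 4, 5, 6, 7]
  After s2: [1, 3, 2, 4, 5, 6, 7]
  After s1: [3, 1, 2, 4, 5, 6, 7]
  After s2: [3, 2, 1, 4, 5, 6, 7]
  After s1: [2, 3, 1, 4, 5, 6, 7]
  After s4: [2, 3, 1, 5, 4, 6, 7]
  After s1: [3, 2, 1, 5, 4, 6, 7]
Final permutation: [3, 2, 1, 5, 4, 6, 7]

[3, 2, 1, 5, 4, 6, 7]


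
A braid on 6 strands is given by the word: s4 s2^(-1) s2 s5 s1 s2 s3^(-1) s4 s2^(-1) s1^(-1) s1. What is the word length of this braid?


The word length counts the number of generators (including inverses).
Listing each generator: s4, s2^(-1), s2, s5, s1, s2, s3^(-1), s4, s2^(-1), s1^(-1), s1
There are 11 generators in this braid word.

11


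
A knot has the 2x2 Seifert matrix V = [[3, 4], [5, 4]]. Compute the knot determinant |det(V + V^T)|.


Step 1: Form V + V^T where V = [[3, 4], [5, 4]]
  V^T = [[3, 5], [4, 4]]
  V + V^T = [[6, 9], [9, 8]]
Step 2: det(V + V^T) = 6*8 - 9*9
  = 48 - 81 = -33
Step 3: Knot determinant = |det(V + V^T)| = |-33| = 33

33


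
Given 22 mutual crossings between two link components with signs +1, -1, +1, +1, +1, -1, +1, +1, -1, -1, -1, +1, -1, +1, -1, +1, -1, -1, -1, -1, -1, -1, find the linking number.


Step 1: Count positive crossings: 9
Step 2: Count negative crossings: 13
Step 3: Sum of signs = 9 - 13 = -4
Step 4: Linking number = sum/2 = -4/2 = -2

-2


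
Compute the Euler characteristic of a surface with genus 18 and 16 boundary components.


chi = 2 - 2g - b
= 2 - 2*18 - 16
= 2 - 36 - 16 = -50

-50


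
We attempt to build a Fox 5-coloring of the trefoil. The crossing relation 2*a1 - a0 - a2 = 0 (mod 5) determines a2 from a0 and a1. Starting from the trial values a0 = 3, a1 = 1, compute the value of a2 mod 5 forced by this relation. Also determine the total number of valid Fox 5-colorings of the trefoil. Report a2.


Step 1: Apply the given crossing relation 2*a1 - a0 - a2 = 0 (mod 5).
  a2 = 2*a1 - a0 mod 5
  a2 = 2*1 - 3 mod 5
  a2 = 2 - 3 mod 5
  a2 = -1 mod 5 = 4
Step 2: The trefoil has determinant 3.
  Number of Fox p-colorings (p prime) is p^2 if p = 3, else p.
  Since 5 does not divide 3, only trivial (constant) colorings exist.
  (So the trial a0 = 3, a1 = 1 with a0 != a1 does NOT extend to a valid coloring of the whole trefoil: the other two crossing relations require 3*(a1 - a0) = 0 (mod 5), which fails.)
  Total colorings = 5
Step 3: a2 = 4, total Fox 5-colorings = 5

4


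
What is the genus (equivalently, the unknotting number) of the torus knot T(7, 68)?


For a torus knot T(p,q), both the unknotting number and genus equal (p-1)(q-1)/2.
= (7-1)(68-1)/2
= 6*67/2
= 402/2 = 201

201


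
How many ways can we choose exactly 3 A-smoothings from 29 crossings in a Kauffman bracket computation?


We choose which 3 of 29 crossings get A-smoothings.
C(29, 3) = 29! / (3! * 26!)
= 3654

3654


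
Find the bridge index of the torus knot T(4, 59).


The bridge number of T(p,q) is min(p,q).
min(4, 59) = 4

4


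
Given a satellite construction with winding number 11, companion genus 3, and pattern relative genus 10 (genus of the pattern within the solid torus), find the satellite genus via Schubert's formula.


Schubert: g(satellite) = g_rel(pattern) + |winding| * g(companion),
where g_rel(pattern) is the genus of the pattern relative to the solid torus.
= 10 + 11 * 3
= 10 + 33 = 43

43


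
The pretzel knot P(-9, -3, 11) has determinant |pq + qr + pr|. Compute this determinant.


Step 1: Compute pq + qr + pr.
pq = (-9)*(-3) = 27
qr = (-3)*11 = -33
pr = (-9)*11 = -99
pq + qr + pr = 27 + (-33) + (-99) = -105
Step 2: Take absolute value.
det(P(-9,-3,11)) = |-105| = 105

105


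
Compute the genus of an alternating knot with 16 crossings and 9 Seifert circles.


For alternating knots, g = (c - s + 1)/2.
= (16 - 9 + 1)/2
= 8/2 = 4

4


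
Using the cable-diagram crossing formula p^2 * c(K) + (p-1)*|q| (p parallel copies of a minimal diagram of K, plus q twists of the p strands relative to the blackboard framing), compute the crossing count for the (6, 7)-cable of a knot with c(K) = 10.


Step 1: Each of the c(K) crossings of the companion diagram becomes p*p = p^2 crossings among the p parallel strands, and each of the |q| twists s_1 s_2 ... s_(p-1) adds (p-1) crossings.
  Crossings = p^2 * c(K) + (p-1)*|q|
Step 2: = 6^2 * 10 + (6-1)*7
Step 3: = 36*10 + 5*7
Step 4: = 360 + 35 = 395

395


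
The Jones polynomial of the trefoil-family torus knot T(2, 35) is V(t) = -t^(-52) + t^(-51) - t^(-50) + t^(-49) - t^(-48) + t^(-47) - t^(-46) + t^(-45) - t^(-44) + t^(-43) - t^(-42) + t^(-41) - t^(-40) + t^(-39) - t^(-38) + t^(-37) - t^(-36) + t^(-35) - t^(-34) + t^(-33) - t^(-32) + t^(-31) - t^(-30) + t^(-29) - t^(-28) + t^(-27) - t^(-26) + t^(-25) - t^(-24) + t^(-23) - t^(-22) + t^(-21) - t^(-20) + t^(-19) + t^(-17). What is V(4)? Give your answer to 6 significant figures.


Substituting t = 4 into V(t) = -t^(-52) + t^(-51) - t^(-50) + t^(-49) - t^(-48) + t^(-47) - t^(-46) + t^(-45) - t^(-44) + t^(-43) - t^(-42) + t^(-41) - t^(-40) + t^(-39) - t^(-38) + t^(-37) - t^(-36) + t^(-35) - t^(-34) + t^(-33) - t^(-32) + t^(-31) - t^(-30) + t^(-29) - t^(-28) + t^(-27) - t^(-26) + t^(-25) - t^(-24) + t^(-23) - t^(-22) + t^(-21) - t^(-20) + t^(-19) + t^(-17):
  (-)t^(-52) = -4.93038e-32
  (+)t^(-51) = 1.97215e-31
  (-)t^(-50) = -7.88861e-31
  (+)t^(-49) = 3.15544e-30
  (-)t^(-48) = -1.26218e-29
  (+)t^(-47) = 5.04871e-29
  (-)t^(-46) = -2.01948e-28
  (+)t^(-45) = 8.07794e-28
  (-)t^(-44) = -3.23117e-27
  (+)t^(-43) = 1.29247e-26
  (-)t^(-42) = -5.16988e-26
  (+)t^(-41) = 2.06795e-25
  (-)t^(-40) = -8.27181e-25
  (+)t^(-39) = 3.30872e-24
  (-)t^(-38) = -1.32349e-23
  (+)t^(-37) = 5.29396e-23
  (-)t^(-36) = -2.11758e-22
  (+)t^(-35) = 8.47033e-22
  (-)t^(-34) = -3.38813e-21
  (+)t^(-33) = 1.35525e-20
  (-)t^(-32) = -5.42101e-20
  (+)t^(-31) = 2.1684e-19
  (-)t^(-30) = -8.67362e-19
  (+)t^(-29) = 3.46945e-18
  (-)t^(-28) = -1.38778e-17
  (+)t^(-27) = 5.55112e-17
  (-)t^(-26) = -2.22045e-16
  (+)t^(-25) = 8.88178e-16
  (-)t^(-24) = -3.55271e-15
  (+)t^(-23) = 1.42109e-14
  (-)t^(-22) = -5.68434e-14
  (+)t^(-21) = 2.27374e-13
  (-)t^(-20) = -9.09495e-13
  (+)t^(-19) = 3.63798e-12
  (+)t^(-17) = 5.82077e-11
Sum = (-4.93038e-32) + (1.97215e-31) + (-7.88861e-31) + (3.15544e-30) + (-1.26218e-29) + (5.04871e-29) + (-2.01948e-28) + (8.07794e-28) + (-3.23117e-27) + (1.29247e-26) + (-5.16988e-26) + (2.06795e-25) + (-8.27181e-25) + (3.30872e-24) + (-1.32349e-23) + (5.29396e-23) + (-2.11758e-22) + (8.47033e-22) + (-3.38813e-21) + (1.35525e-20) + (-5.42101e-20) + (2.1684e-19) + (-8.67362e-19) + (3.46945e-18) + (-1.38778e-17) + (5.55112e-17) + (-2.22045e-16) + (8.88178e-16) + (-3.55271e-15) + (1.42109e-14) + (-5.68434e-14) + (2.27374e-13) + (-9.09495e-13) + (3.63798e-12) + (5.82077e-11)
= 6.111804396e-11
Rounded to 6 significant figures: 6.1118e-11

6.1118e-11


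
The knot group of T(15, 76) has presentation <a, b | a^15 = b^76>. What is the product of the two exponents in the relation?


The relation is a^15 = b^76.
Product of exponents = 15 * 76
= 1140

1140


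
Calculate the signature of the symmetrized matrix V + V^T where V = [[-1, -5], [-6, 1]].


Step 1: V + V^T = [[-2, -11], [-11, 2]]
Step 2: trace = 0, det = -125
Step 3: Discriminant = 0^2 - 4*(-125) = 500
Step 4: Eigenvalues: 11.1803, -11.1803
Step 5: Signature = (# positive eigenvalues) - (# negative eigenvalues) = 0

0


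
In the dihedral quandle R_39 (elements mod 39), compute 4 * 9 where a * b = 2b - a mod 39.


4 * 9 = 2*9 - 4 mod 39
= 18 - 4 mod 39
= 14 mod 39 = 14

14


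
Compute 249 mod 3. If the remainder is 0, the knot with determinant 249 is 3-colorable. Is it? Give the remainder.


Step 1: A knot is p-colorable if and only if p divides its determinant.
Step 2: Compute 249 mod 3.
249 = 83 * 3 + 0
Step 3: 249 mod 3 = 0
Step 4: The knot is 3-colorable: yes

0


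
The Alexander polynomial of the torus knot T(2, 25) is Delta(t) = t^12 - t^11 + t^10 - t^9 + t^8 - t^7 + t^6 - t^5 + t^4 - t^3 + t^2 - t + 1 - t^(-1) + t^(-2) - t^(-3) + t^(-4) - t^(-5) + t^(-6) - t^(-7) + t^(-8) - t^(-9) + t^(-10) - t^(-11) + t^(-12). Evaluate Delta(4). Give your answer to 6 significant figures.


Substituting t = 4 into Delta(t) = t^12 - t^11 + t^10 - t^9 + t^8 - t^7 + t^6 - t^5 + t^4 - t^3 + t^2 - t + 1 - t^(-1) + t^(-2) - t^(-3) + t^(-4) - t^(-5) + t^(-6) - t^(-7) + t^(-8) - t^(-9) + t^(-10) - t^(-11) + t^(-12):
Term values: (16777216) + (-4194304) + (1048576) + (-262144) + (65536) + (-16384) + (4096) + (-1024) + (256) + (-64) + (16) + (-4) + (1) + (-0.25) + (0.0625) + (-0.015625) + (0.00390625) + (-0.000976562) + (0.000244141) + (-6.10352e-05) + (1.52588e-05) + (-3.8147e-06) + (9.53674e-07) + (-2.38419e-07) + (5.96046e-08)
Sum = 13421772.8
Rounded to 6 significant figures: 1.34218e+07

1.34218e+07


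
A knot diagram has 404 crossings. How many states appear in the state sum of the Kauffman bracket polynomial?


Each crossing contributes 2 choices (A-smoothing or B-smoothing).
Total states = 2^404 = 41315998049390537434494706752048189989275292685267576205290549704650361952269459114074325652482205302974450751563959894016

41315998049390537434494706752048189989275292685267576205290549704650361952269459114074325652482205302974450751563959894016


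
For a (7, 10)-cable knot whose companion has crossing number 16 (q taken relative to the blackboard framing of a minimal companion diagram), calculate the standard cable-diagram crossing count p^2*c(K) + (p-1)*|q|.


Step 1: Each of the c(K) crossings of the companion diagram becomes p*p = p^2 crossings among the p parallel strands, and each of the |q| twists s_1 s_2 ... s_(p-1) adds (p-1) crossings.
  Crossings = p^2 * c(K) + (p-1)*|q|
Step 2: = 7^2 * 16 + (7-1)*10
Step 3: = 49*16 + 6*10
Step 4: = 784 + 60 = 844

844


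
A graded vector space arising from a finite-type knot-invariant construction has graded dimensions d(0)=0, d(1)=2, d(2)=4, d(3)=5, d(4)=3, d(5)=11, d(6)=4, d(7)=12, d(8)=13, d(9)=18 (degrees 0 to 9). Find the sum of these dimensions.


Total dimension = d(0) + d(1) + ... + d(9)
= 0 + 2 + 4 + 5 + 3 + 11 + 4 + 12 + 13 + 18
= 72

72


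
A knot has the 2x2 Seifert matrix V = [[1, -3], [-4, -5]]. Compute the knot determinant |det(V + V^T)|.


Step 1: Form V + V^T where V = [[1, -3], [-4, -5]]
  V^T = [[1, -4], [-3, -5]]
  V + V^T = [[2, -7], [-7, -10]]
Step 2: det(V + V^T) = 2*(-10) - (-7)*(-7)
  = -20 - 49 = -69
Step 3: Knot determinant = |det(V + V^T)| = |-69| = 69

69


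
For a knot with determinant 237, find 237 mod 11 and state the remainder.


Step 1: A knot is p-colorable if and only if p divides its determinant.
Step 2: Compute 237 mod 11.
237 = 21 * 11 + 6
Step 3: 237 mod 11 = 6
Step 4: The knot is 11-colorable: no

6


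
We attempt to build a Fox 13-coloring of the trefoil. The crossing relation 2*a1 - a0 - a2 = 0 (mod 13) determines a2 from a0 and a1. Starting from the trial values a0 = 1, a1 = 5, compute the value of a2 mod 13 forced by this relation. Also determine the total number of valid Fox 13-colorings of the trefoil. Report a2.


Step 1: Apply the given crossing relation 2*a1 - a0 - a2 = 0 (mod 13).
  a2 = 2*a1 - a0 mod 13
  a2 = 2*5 - 1 mod 13
  a2 = 10 - 1 mod 13
  a2 = 9 mod 13 = 9
Step 2: The trefoil has determinant 3.
  Number of Fox p-colorings (p prime) is p^2 if p = 3, else p.
  Since 13 does not divide 3, only trivial (constant) colorings exist.
  (So the trial a0 = 1, a1 = 5 with a0 != a1 does NOT extend to a valid coloring of the whole trefoil: the other two crossing relations require 3*(a1 - a0) = 0 (mod 13), which fails.)
  Total colorings = 13
Step 3: a2 = 9, total Fox 13-colorings = 13

9


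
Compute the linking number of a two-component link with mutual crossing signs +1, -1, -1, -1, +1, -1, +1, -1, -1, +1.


Step 1: Count positive crossings: 4
Step 2: Count negative crossings: 6
Step 3: Sum of signs = 4 - 6 = -2
Step 4: Linking number = sum/2 = -2/2 = -1

-1


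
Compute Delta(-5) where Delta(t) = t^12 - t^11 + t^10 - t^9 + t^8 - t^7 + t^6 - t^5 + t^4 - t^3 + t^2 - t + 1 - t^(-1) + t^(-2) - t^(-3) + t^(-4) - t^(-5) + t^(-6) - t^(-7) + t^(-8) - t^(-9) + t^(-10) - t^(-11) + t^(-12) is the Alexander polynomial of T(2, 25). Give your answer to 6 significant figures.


Substituting t = -5 into Delta(t) = t^12 - t^11 + t^10 - t^9 + t^8 - t^7 + t^6 - t^5 + t^4 - t^3 + t^2 - t + 1 - t^(-1) + t^(-2) - t^(-3) + t^(-4) - t^(-5) + t^(-6) - t^(-7) + t^(-8) - t^(-9) + t^(-10) - t^(-11) + t^(-12):
Term values: (244140625) + (48828125) + (9765625) + (1953125) + (390625) + (78125) + (15625) + (3125) + (625) + (125) + (25) + (5) + (1) + (0.2) + (0.04) + (0.008) + (0.0016) + (0.00032) + (6.4e-05) + (1.28e-05) + (2.56e-06) + (5.12e-07) + (1.024e-07) + (2.048e-08) + (4.096e-09)
Sum = 305175781.3
Rounded to 6 significant figures: 3.05176e+08

3.05176e+08


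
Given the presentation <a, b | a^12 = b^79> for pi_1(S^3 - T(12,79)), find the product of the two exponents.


The relation is a^12 = b^79.
Product of exponents = 12 * 79
= 948

948


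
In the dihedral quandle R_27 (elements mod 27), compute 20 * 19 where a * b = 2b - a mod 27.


20 * 19 = 2*19 - 20 mod 27
= 38 - 20 mod 27
= 18 mod 27 = 18

18


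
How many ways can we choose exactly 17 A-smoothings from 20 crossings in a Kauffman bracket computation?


We choose which 17 of 20 crossings get A-smoothings.
C(20, 17) = 20! / (17! * 3!)
= 1140

1140


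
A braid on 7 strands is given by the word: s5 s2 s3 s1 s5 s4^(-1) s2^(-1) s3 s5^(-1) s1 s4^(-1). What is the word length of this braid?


The word length counts the number of generators (including inverses).
Listing each generator: s5, s2, s3, s1, s5, s4^(-1), s2^(-1), s3, s5^(-1), s1, s4^(-1)
There are 11 generators in this braid word.

11


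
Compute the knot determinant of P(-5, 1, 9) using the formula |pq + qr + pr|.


Step 1: Compute pq + qr + pr.
pq = (-5)*1 = -5
qr = 1*9 = 9
pr = (-5)*9 = -45
pq + qr + pr = -5 + 9 + (-45) = -41
Step 2: Take absolute value.
det(P(-5,1,9)) = |-41| = 41

41


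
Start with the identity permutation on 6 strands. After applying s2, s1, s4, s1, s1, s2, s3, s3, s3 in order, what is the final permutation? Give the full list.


Starting with identity [1, 2, 3, 4, 5, 6].
Apply generators in sequence:
  After s2: [1, 3, 2, 4, 5, 6]
  After s1: [3, 1, 2, 4, 5, 6]
  After s4: [3, 1, 2, 5, 4, 6]
  After s1: [1, 3, 2, 5, 4, 6]
  After s1: [3, 1, 2, 5, 4, 6]
  After s2: [3, 2, 1, 5, 4, 6]
  After s3: [3, 2, 5, 1, 4, 6]
  After s3: [3, 2, 1, 5, 4, 6]
  After s3: [3, 2, 5, 1, 4, 6]
Final permutation: [3, 2, 5, 1, 4, 6]

[3, 2, 5, 1, 4, 6]


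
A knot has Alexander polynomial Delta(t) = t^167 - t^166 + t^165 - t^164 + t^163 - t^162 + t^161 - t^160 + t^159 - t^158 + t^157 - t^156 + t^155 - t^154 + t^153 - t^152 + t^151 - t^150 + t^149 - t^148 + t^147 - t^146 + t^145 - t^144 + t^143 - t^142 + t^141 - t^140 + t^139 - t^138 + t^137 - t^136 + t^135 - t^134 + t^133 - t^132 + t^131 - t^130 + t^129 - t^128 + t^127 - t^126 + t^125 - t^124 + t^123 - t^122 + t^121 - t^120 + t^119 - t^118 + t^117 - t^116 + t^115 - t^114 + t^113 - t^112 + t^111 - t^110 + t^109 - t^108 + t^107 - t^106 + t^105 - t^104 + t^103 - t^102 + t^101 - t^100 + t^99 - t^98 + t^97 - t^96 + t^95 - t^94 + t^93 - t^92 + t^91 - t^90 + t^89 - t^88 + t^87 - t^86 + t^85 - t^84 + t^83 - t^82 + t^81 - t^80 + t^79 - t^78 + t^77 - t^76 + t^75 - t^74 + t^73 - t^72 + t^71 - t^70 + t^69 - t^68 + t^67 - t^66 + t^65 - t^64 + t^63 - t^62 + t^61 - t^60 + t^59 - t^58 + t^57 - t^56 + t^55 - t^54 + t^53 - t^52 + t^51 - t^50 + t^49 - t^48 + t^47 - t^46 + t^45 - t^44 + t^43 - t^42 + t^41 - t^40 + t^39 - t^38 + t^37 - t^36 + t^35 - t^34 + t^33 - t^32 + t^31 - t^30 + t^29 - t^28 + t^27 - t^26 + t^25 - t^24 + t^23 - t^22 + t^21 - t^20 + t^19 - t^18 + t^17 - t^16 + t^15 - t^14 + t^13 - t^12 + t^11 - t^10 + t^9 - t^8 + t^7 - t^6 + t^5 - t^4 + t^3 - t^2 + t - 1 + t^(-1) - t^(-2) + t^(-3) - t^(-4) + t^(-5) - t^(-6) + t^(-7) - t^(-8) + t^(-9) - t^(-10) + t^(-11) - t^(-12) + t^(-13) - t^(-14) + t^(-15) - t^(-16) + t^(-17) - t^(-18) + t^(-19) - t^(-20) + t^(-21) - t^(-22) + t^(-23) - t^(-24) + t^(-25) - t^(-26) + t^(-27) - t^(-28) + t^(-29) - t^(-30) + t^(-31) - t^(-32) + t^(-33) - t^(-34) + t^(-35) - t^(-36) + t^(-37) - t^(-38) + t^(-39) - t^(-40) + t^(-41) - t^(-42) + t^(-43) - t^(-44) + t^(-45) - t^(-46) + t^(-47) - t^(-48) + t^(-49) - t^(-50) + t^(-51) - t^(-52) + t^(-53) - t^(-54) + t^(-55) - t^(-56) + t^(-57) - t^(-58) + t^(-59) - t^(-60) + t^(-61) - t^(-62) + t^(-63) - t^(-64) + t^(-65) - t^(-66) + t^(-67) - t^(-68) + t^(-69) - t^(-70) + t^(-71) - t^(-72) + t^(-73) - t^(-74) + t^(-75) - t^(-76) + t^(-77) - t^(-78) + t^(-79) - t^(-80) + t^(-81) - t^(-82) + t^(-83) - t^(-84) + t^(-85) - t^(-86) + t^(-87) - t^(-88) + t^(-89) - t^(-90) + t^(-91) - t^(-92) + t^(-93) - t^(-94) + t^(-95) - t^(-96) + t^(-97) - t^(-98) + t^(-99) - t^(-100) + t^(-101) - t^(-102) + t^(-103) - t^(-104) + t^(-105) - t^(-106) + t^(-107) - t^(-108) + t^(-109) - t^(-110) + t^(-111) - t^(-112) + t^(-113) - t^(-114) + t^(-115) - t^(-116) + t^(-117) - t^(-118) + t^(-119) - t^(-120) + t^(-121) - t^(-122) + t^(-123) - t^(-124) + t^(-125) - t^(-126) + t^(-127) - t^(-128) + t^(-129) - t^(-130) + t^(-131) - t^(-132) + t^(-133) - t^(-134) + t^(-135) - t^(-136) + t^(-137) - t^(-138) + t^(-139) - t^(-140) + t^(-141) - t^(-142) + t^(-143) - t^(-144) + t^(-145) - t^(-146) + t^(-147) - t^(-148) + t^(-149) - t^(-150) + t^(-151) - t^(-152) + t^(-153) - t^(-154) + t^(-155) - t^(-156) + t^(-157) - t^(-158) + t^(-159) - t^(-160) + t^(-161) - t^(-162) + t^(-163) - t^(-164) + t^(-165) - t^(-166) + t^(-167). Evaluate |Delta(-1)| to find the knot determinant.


Step 1: The polynomial has 335 terms with alternating signs, exponents from 167 down to -167.
Step 2: Substitute t = -1. The i-th term has coefficient (-1)^i and exponent (m-i),
  so its value is (-1)^i * (-1)^(m-i) = (-1)^m = -1 for every i.
Step 3: All 335 terms equal -1, so Delta(-1) = 335 * (-1) = -335
Step 4: |Delta(-1)| = 335

335


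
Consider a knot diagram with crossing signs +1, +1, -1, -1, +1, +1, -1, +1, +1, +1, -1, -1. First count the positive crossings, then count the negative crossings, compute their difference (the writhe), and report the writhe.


Step 1: Count positive crossings (+1).
Positive crossings: 7
Step 2: Count negative crossings (-1).
Negative crossings: 5
Step 3: Writhe = (positive) - (negative)
w = 7 - 5 = 2
Step 4: |w| = 2, and w is positive

2


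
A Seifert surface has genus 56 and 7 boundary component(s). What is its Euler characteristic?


chi = 2 - 2g - b
= 2 - 2*56 - 7
= 2 - 112 - 7 = -117

-117


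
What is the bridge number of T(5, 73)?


The bridge number of T(p,q) is min(p,q).
min(5, 73) = 5

5


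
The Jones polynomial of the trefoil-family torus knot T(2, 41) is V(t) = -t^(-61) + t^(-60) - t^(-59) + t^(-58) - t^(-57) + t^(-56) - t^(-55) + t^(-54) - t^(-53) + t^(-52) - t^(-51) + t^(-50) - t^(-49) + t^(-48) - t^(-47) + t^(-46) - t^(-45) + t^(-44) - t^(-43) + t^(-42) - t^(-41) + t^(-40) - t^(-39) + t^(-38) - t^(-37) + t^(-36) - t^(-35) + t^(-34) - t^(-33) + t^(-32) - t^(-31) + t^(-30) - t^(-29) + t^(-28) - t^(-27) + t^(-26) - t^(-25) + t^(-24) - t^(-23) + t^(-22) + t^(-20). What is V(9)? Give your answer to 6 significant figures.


Substituting t = 9 into V(t) = -t^(-61) + t^(-60) - t^(-59) + t^(-58) - t^(-57) + t^(-56) - t^(-55) + t^(-54) - t^(-53) + t^(-52) - t^(-51) + t^(-50) - t^(-49) + t^(-48) - t^(-47) + t^(-46) - t^(-45) + t^(-44) - t^(-43) + t^(-42) - t^(-41) + t^(-40) - t^(-39) + t^(-38) - t^(-37) + t^(-36) - t^(-35) + t^(-34) - t^(-33) + t^(-32) - t^(-31) + t^(-30) - t^(-29) + t^(-28) - t^(-27) + t^(-26) - t^(-25) + t^(-24) - t^(-23) + t^(-22) + t^(-20):
  (-)t^(-61) = -6.18311e-59
  (+)t^(-60) = 5.5648e-58
  (-)t^(-59) = -5.00832e-57
  (+)t^(-58) = 4.50749e-56
  (-)t^(-57) = -4.05674e-55
  (+)t^(-56) = 3.65106e-54
  (-)t^(-55) = -3.28596e-53
  (+)t^(-54) = 2.95736e-52
  (-)t^(-53) = -2.66163e-51
  (+)t^(-52) = 2.39546e-50
  (-)t^(-51) = -2.15592e-49
  (+)t^(-50) = 1.94033e-48
  (-)t^(-49) = -1.74629e-47
  (+)t^(-48) = 1.57166e-46
  (-)t^(-47) = -1.4145e-45
  (+)t^(-46) = 1.27305e-44
  (-)t^(-45) = -1.14574e-43
  (+)t^(-44) = 1.03117e-42
  (-)t^(-43) = -9.28052e-42
  (+)t^(-42) = 8.35246e-41
  (-)t^(-41) = -7.51722e-40
  (+)t^(-40) = 6.7655e-39
  (-)t^(-39) = -6.08895e-38
  (+)t^(-38) = 5.48005e-37
  (-)t^(-37) = -4.93205e-36
  (+)t^(-36) = 4.43884e-35
  (-)t^(-35) = -3.99496e-34
  (+)t^(-34) = 3.59546e-33
  (-)t^(-33) = -3.23592e-32
  (+)t^(-32) = 2.91232e-31
  (-)t^(-31) = -2.62109e-30
  (+)t^(-30) = 2.35898e-29
  (-)t^(-29) = -2.12308e-28
  (+)t^(-28) = 1.91078e-27
  (-)t^(-27) = -1.7197e-26
  (+)t^(-26) = 1.54773e-25
  (-)t^(-25) = -1.39296e-24
  (+)t^(-24) = 1.25366e-23
  (-)t^(-23) = -1.12829e-22
  (+)t^(-22) = 1.01546e-21
  (+)t^(-20) = 8.22526e-20
Sum = (-6.18311e-59) + (5.5648e-58) + (-5.00832e-57) + (4.50749e-56) + (-4.05674e-55) + (3.65106e-54) + (-3.28596e-53) + (2.95736e-52) + (-2.66163e-51) + (2.39546e-50) + (-2.15592e-49) + (1.94033e-48) + (-1.74629e-47) + (1.57166e-46) + (-1.4145e-45) + (1.27305e-44) + (-1.14574e-43) + (1.03117e-42) + (-9.28052e-42) + (8.35246e-41) + (-7.51722e-40) + (6.7655e-39) + (-6.08895e-38) + (5.48005e-37) + (-4.93205e-36) + (4.43884e-35) + (-3.99496e-34) + (3.59546e-33) + (-3.23592e-32) + (2.91232e-31) + (-2.62109e-30) + (2.35898e-29) + (-2.12308e-28) + (1.91078e-27) + (-1.7197e-26) + (1.54773e-25) + (-1.39296e-24) + (1.25366e-23) + (-1.12829e-22) + (1.01546e-21) + (8.22526e-20)
= 8.316655155e-20
Rounded to 6 significant figures: 8.31666e-20

8.31666e-20


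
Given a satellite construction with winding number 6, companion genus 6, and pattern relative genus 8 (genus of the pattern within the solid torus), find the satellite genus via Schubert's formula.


Schubert: g(satellite) = g_rel(pattern) + |winding| * g(companion),
where g_rel(pattern) is the genus of the pattern relative to the solid torus.
= 8 + 6 * 6
= 8 + 36 = 44

44


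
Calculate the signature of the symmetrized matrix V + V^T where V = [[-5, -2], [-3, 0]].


Step 1: V + V^T = [[-10, -5], [-5, 0]]
Step 2: trace = -10, det = -25
Step 3: Discriminant = (-10)^2 - 4*(-25) = 200
Step 4: Eigenvalues: 2.07107, -12.0711
Step 5: Signature = (# positive eigenvalues) - (# negative eigenvalues) = 0

0


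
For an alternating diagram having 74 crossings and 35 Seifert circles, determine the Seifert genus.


For alternating knots, g = (c - s + 1)/2.
= (74 - 35 + 1)/2
= 40/2 = 20

20


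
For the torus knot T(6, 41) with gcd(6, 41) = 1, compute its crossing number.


For a torus knot T(p, q) with gcd(p,q)=1,
the crossing number is min(p*(q-1), q*(p-1)).
p*(q-1) = 6*40 = 240
q*(p-1) = 41*5 = 205
min(240, 205) = 205

205


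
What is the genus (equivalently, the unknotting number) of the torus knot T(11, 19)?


For a torus knot T(p,q), both the unknotting number and genus equal (p-1)(q-1)/2.
= (11-1)(19-1)/2
= 10*18/2
= 180/2 = 90

90


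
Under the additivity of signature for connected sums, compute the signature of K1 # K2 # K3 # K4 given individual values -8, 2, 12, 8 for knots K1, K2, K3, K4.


The signature is additive under connected sum.
signature(K1 # K2 # K3 # K4) = (-8) + (2) + (12) + (8)
= 14

14


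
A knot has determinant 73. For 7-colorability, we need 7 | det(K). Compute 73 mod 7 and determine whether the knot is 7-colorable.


Step 1: A knot is p-colorable if and only if p divides its determinant.
Step 2: Compute 73 mod 7.
73 = 10 * 7 + 3
Step 3: 73 mod 7 = 3
Step 4: The knot is 7-colorable: no

3


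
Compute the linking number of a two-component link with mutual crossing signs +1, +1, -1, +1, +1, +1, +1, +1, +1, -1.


Step 1: Count positive crossings: 8
Step 2: Count negative crossings: 2
Step 3: Sum of signs = 8 - 2 = 6
Step 4: Linking number = sum/2 = 6/2 = 3

3


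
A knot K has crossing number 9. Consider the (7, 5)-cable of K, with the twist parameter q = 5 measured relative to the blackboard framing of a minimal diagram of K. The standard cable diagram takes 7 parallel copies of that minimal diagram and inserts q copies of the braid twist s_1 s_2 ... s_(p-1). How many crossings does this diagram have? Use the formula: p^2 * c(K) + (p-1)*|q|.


Step 1: Each of the c(K) crossings of the companion diagram becomes p*p = p^2 crossings among the p parallel strands, and each of the |q| twists s_1 s_2 ... s_(p-1) adds (p-1) crossings.
  Crossings = p^2 * c(K) + (p-1)*|q|
Step 2: = 7^2 * 9 + (7-1)*5
Step 3: = 49*9 + 6*5
Step 4: = 441 + 30 = 471

471


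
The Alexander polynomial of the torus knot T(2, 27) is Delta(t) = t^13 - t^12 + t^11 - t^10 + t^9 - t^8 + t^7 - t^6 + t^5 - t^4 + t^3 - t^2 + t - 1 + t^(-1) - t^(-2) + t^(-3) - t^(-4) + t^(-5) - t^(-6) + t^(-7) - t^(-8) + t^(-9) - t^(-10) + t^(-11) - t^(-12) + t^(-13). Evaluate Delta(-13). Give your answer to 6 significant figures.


Substituting t = -13 into Delta(t) = t^13 - t^12 + t^11 - t^10 + t^9 - t^8 + t^7 - t^6 + t^5 - t^4 + t^3 - t^2 + t - 1 + t^(-1) - t^(-2) + t^(-3) - t^(-4) + t^(-5) - t^(-6) + t^(-7) - t^(-8) + t^(-9) - t^(-10) + t^(-11) - t^(-12) + t^(-13):
Term values: (-302875106592253) + (-23298085122481) + (-1792160394037) + (-137858491849) + (-10604499373) + (-815730721) + (-62748517) + (-4826809) + (-371293) + (-28561) + (-2197) + (-169) + (-13) + (-1) + (-0.0769231) + (-0.00591716) + (-0.000455166) + (-3.50128e-05) + (-2.69329e-06) + (-2.07176e-07) + (-1.59366e-08) + (-1.22589e-09) + (-9.42996e-11) + (-7.25382e-12) + (-5.57986e-13) + (-4.2922e-14) + (-3.30169e-15)
Sum = -3.281146988e+14
Rounded to 6 significant figures: -3.28115e+14

-3.28115e+14


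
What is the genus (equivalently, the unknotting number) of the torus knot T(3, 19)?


For a torus knot T(p,q), both the unknotting number and genus equal (p-1)(q-1)/2.
= (3-1)(19-1)/2
= 2*18/2
= 36/2 = 18

18


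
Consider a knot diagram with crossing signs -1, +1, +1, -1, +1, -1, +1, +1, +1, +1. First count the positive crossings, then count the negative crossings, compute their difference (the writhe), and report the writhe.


Step 1: Count positive crossings (+1).
Positive crossings: 7
Step 2: Count negative crossings (-1).
Negative crossings: 3
Step 3: Writhe = (positive) - (negative)
w = 7 - 3 = 4
Step 4: |w| = 4, and w is positive

4


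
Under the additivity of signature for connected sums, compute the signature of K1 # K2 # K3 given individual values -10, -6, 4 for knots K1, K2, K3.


The signature is additive under connected sum.
signature(K1 # K2 # K3) = (-10) + (-6) + (4)
= -12

-12


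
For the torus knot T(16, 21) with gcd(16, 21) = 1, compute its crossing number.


For a torus knot T(p, q) with gcd(p,q)=1,
the crossing number is min(p*(q-1), q*(p-1)).
p*(q-1) = 16*20 = 320
q*(p-1) = 21*15 = 315
min(320, 315) = 315

315


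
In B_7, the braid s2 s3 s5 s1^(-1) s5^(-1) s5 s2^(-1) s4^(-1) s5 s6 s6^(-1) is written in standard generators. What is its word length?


The word length counts the number of generators (including inverses).
Listing each generator: s2, s3, s5, s1^(-1), s5^(-1), s5, s2^(-1), s4^(-1), s5, s6, s6^(-1)
There are 11 generators in this braid word.

11


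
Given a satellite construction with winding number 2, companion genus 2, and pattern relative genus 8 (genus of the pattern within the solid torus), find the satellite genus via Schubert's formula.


Schubert: g(satellite) = g_rel(pattern) + |winding| * g(companion),
where g_rel(pattern) is the genus of the pattern relative to the solid torus.
= 8 + 2 * 2
= 8 + 4 = 12

12


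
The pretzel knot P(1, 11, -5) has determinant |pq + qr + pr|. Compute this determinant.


Step 1: Compute pq + qr + pr.
pq = 1*11 = 11
qr = 11*(-5) = -55
pr = 1*(-5) = -5
pq + qr + pr = 11 + (-55) + (-5) = -49
Step 2: Take absolute value.
det(P(1,11,-5)) = |-49| = 49

49
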